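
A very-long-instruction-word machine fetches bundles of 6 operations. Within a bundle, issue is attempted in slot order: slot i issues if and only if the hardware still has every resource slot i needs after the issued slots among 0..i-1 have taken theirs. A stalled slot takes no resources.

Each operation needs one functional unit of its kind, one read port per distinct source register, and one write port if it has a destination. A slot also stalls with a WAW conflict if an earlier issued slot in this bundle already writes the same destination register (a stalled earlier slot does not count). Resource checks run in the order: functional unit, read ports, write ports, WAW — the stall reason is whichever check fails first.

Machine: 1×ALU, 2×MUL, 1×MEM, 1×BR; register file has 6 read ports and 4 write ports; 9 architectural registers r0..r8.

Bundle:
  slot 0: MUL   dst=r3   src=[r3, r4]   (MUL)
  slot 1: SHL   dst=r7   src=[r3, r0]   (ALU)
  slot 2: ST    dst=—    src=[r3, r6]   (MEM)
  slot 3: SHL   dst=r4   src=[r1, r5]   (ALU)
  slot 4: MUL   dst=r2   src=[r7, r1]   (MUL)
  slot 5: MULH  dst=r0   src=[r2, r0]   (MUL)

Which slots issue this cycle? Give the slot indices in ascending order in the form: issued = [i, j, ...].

#0 MUL src=r3,r4 dispatched  <A:1 Mu:1 Ld:1 B:1 rd:4 wr:3>
#1 ALU src=r3,r0 dispatched  <A:0 Mu:1 Ld:1 B:1 rd:2 wr:2>
#2 MEM src=r3,r6 dispatched  <A:0 Mu:1 Ld:0 B:1 rd:0 wr:2>
#3 ALU src=r1,r5 held:FU  <A:0 Mu:1 Ld:0 B:1 rd:0 wr:2>
#4 MUL src=r7,r1 held:RD_PORT  <A:0 Mu:1 Ld:0 B:1 rd:0 wr:2>
#5 MUL src=r2,r0 held:RD_PORT  <A:0 Mu:1 Ld:0 B:1 rd:0 wr:2>

issued = [0, 1, 2]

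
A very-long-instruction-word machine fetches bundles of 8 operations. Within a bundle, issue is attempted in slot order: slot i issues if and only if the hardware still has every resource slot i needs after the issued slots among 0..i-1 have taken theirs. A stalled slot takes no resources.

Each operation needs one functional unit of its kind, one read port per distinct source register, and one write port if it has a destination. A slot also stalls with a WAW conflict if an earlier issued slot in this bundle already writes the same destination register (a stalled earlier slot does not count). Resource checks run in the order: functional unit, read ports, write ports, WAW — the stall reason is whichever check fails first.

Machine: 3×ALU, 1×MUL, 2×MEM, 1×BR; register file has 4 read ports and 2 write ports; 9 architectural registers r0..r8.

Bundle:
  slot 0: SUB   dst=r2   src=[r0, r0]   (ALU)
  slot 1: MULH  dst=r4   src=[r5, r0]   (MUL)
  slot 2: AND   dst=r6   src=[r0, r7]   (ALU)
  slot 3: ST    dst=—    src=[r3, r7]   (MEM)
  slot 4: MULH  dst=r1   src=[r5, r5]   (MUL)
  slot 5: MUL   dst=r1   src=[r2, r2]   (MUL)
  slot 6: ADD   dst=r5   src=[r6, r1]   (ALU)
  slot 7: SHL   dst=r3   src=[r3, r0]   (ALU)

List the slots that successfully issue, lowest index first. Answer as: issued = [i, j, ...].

issued = [0, 1]

(0) want 1×ALU +1rd +1wr — yes → AL2|MU1|ME2|BR1|rd3|wr1
(1) want 1×MUL +2rd +1wr — yes → AL2|MU0|ME2|BR1|rd1|wr0
(2) want 1×ALU +2rd +1wr — RD_PORT → AL2|MU0|ME2|BR1|rd1|wr0
(3) want 1×MEM +2rd +0wr — RD_PORT → AL2|MU0|ME2|BR1|rd1|wr0
(4) want 1×MUL +1rd +1wr — FU → AL2|MU0|ME2|BR1|rd1|wr0
(5) want 1×MUL +1rd +1wr — FU → AL2|MU0|ME2|BR1|rd1|wr0
(6) want 1×ALU +2rd +1wr — RD_PORT → AL2|MU0|ME2|BR1|rd1|wr0
(7) want 1×ALU +2rd +1wr — RD_PORT → AL2|MU0|ME2|BR1|rd1|wr0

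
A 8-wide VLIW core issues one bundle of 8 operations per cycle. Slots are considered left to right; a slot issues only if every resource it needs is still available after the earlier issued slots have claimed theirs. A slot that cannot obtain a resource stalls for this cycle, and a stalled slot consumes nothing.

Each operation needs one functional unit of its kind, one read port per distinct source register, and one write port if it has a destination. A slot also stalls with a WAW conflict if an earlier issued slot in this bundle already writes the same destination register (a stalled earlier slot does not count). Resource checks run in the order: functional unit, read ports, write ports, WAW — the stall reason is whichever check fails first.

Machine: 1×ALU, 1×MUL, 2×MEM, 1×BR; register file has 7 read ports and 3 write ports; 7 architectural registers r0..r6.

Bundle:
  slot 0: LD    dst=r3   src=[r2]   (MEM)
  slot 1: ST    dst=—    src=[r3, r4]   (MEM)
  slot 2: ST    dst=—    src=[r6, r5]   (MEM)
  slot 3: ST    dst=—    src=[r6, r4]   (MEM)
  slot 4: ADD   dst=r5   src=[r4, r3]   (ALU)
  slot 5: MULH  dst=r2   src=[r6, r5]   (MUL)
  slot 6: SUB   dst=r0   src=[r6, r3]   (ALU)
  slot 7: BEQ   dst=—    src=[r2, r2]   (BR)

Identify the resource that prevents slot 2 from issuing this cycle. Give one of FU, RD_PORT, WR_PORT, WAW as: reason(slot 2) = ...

#0 MEM src=r2 dispatched  <A:1 Mu:1 Ld:1 B:1 rd:6 wr:2>
#1 MEM src=r3,r4 dispatched  <A:1 Mu:1 Ld:0 B:1 rd:4 wr:2>
#2 MEM src=r6,r5 held:FU  <A:1 Mu:1 Ld:0 B:1 rd:4 wr:2>
#3 MEM src=r6,r4 held:FU  <A:1 Mu:1 Ld:0 B:1 rd:4 wr:2>
#4 ALU src=r4,r3 dispatched  <A:0 Mu:1 Ld:0 B:1 rd:2 wr:1>
#5 MUL src=r6,r5 dispatched  <A:0 Mu:0 Ld:0 B:1 rd:0 wr:0>
#6 ALU src=r6,r3 held:FU  <A:0 Mu:0 Ld:0 B:1 rd:0 wr:0>
#7 BR src=r2,r2 held:RD_PORT  <A:0 Mu:0 Ld:0 B:1 rd:0 wr:0>

reason(slot 2) = FU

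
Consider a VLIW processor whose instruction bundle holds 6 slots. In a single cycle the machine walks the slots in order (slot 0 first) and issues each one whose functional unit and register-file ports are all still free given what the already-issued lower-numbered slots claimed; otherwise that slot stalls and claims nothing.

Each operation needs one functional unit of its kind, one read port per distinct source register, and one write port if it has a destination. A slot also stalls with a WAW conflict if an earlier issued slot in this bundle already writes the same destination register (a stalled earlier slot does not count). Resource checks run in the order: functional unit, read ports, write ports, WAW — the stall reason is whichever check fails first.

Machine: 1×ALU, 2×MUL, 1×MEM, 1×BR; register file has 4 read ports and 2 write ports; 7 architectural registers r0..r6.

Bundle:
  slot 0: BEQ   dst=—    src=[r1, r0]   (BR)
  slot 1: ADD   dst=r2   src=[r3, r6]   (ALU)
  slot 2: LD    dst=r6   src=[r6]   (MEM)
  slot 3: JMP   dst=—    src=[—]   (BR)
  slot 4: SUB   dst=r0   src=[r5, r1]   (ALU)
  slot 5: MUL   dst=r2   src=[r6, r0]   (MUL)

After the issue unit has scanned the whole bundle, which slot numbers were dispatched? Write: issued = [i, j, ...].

slot 0 (BR): ISSUE — free A1,Mu2,Ld1,B0 rp2 wp2
slot 1 (ALU): ISSUE — free A0,Mu2,Ld1,B0 rp0 wp1
slot 2 (MEM): stall RD_PORT — free A0,Mu2,Ld1,B0 rp0 wp1
slot 3 (BR): stall FU — free A0,Mu2,Ld1,B0 rp0 wp1
slot 4 (ALU): stall FU — free A0,Mu2,Ld1,B0 rp0 wp1
slot 5 (MUL): stall RD_PORT — free A0,Mu2,Ld1,B0 rp0 wp1

issued = [0, 1]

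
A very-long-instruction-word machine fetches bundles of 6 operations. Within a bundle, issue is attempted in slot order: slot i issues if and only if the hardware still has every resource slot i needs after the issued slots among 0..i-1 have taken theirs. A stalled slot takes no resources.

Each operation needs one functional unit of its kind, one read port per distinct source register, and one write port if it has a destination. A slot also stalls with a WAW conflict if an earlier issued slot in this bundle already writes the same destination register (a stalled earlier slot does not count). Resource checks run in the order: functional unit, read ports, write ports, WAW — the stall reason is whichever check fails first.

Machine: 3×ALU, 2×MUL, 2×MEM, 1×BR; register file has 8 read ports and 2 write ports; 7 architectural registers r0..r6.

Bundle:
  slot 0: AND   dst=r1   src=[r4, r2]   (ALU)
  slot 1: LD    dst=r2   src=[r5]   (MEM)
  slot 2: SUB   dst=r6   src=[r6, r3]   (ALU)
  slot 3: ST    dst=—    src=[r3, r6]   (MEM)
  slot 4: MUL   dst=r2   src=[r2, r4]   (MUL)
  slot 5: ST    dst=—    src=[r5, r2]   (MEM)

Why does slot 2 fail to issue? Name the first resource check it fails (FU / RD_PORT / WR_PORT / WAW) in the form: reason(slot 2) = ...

reason(slot 2) = WR_PORT

[0] ALU needs rd=2 wr=1: ok; after: ALU=2 MUL=2 MEM=2 BR=1, R=6, W=1
[1] MEM needs rd=1 wr=1: ok; after: ALU=2 MUL=2 MEM=1 BR=1, R=5, W=0
[2] ALU needs rd=2 wr=1: WR_PORT; after: ALU=2 MUL=2 MEM=1 BR=1, R=5, W=0
[3] MEM needs rd=2 wr=0: ok; after: ALU=2 MUL=2 MEM=0 BR=1, R=3, W=0
[4] MUL needs rd=2 wr=1: WR_PORT; after: ALU=2 MUL=2 MEM=0 BR=1, R=3, W=0
[5] MEM needs rd=2 wr=0: FU; after: ALU=2 MUL=2 MEM=0 BR=1, R=3, W=0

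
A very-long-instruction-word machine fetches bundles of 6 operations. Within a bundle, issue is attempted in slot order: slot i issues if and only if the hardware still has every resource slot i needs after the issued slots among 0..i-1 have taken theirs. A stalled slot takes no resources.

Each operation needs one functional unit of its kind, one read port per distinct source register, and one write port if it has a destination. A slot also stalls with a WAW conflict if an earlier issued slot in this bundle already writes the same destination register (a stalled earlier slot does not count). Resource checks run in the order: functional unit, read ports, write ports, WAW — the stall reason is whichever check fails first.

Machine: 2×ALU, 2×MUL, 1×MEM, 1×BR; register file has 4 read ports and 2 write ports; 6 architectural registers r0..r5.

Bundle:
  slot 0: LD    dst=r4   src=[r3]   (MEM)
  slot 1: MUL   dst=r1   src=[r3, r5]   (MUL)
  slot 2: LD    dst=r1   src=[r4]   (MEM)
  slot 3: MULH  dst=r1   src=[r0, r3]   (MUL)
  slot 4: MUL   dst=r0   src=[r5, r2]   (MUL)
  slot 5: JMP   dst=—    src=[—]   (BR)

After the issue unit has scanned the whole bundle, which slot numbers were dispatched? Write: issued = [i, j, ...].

  0. MEM→r4 ⇒ go  {2A/2Mu/0Ld/1B | 3r 1w}
  1. MUL→r1 ⇒ go  {2A/1Mu/0Ld/1B | 1r 0w}
  2. MEM→r1 ⇒ no(FU)  {2A/1Mu/0Ld/1B | 1r 0w}
  3. MUL→r1 ⇒ no(RD_PORT)  {2A/1Mu/0Ld/1B | 1r 0w}
  4. MUL→r0 ⇒ no(RD_PORT)  {2A/1Mu/0Ld/1B | 1r 0w}
  5. BR ⇒ go  {2A/1Mu/0Ld/0B | 1r 0w}

issued = [0, 1, 5]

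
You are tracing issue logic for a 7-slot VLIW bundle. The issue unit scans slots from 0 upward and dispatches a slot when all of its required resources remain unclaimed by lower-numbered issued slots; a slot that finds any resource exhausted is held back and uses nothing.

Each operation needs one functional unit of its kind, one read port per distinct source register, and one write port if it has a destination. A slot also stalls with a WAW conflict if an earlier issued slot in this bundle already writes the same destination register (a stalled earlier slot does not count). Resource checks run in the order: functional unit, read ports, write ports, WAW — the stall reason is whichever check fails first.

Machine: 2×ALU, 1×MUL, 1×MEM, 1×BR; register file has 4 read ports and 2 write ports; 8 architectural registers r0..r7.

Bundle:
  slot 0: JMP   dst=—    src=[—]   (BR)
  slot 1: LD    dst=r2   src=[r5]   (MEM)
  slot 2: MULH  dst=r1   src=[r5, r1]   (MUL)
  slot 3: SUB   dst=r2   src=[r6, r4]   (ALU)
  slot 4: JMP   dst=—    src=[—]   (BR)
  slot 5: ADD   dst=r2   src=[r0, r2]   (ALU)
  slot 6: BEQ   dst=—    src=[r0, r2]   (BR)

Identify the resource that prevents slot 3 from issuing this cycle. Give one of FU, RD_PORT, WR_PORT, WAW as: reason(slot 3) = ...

slot 0 (BR): ISSUE — free A2,Mu1,Ld1,B0 rp4 wp2
slot 1 (MEM): ISSUE — free A2,Mu1,Ld0,B0 rp3 wp1
slot 2 (MUL): ISSUE — free A2,Mu0,Ld0,B0 rp1 wp0
slot 3 (ALU): stall RD_PORT — free A2,Mu0,Ld0,B0 rp1 wp0
slot 4 (BR): stall FU — free A2,Mu0,Ld0,B0 rp1 wp0
slot 5 (ALU): stall RD_PORT — free A2,Mu0,Ld0,B0 rp1 wp0
slot 6 (BR): stall FU — free A2,Mu0,Ld0,B0 rp1 wp0

reason(slot 3) = RD_PORT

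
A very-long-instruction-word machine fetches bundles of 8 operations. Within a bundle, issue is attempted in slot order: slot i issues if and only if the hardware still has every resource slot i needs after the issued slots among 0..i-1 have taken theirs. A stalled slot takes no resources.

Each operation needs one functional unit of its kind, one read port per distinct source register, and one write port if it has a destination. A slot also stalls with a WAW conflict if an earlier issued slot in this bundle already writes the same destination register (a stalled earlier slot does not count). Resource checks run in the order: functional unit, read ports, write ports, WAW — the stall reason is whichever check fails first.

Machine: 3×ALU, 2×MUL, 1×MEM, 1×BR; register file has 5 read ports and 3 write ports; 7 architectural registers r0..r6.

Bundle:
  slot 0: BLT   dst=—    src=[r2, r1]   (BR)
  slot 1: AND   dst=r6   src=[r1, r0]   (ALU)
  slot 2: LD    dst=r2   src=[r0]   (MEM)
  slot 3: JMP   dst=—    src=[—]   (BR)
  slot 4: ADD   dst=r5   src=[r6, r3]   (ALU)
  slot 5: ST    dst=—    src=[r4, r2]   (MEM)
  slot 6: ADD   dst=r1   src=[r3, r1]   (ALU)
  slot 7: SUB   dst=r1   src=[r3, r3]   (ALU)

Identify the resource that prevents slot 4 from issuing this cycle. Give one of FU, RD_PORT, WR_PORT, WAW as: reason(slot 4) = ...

(0) want 1×BR +2rd +0wr — yes → AL3|MU2|ME1|BR0|rd3|wr3
(1) want 1×ALU +2rd +1wr — yes → AL2|MU2|ME1|BR0|rd1|wr2
(2) want 1×MEM +1rd +1wr — yes → AL2|MU2|ME0|BR0|rd0|wr1
(3) want 1×BR +0rd +0wr — FU → AL2|MU2|ME0|BR0|rd0|wr1
(4) want 1×ALU +2rd +1wr — RD_PORT → AL2|MU2|ME0|BR0|rd0|wr1
(5) want 1×MEM +2rd +0wr — FU → AL2|MU2|ME0|BR0|rd0|wr1
(6) want 1×ALU +2rd +1wr — RD_PORT → AL2|MU2|ME0|BR0|rd0|wr1
(7) want 1×ALU +1rd +1wr — RD_PORT → AL2|MU2|ME0|BR0|rd0|wr1

reason(slot 4) = RD_PORT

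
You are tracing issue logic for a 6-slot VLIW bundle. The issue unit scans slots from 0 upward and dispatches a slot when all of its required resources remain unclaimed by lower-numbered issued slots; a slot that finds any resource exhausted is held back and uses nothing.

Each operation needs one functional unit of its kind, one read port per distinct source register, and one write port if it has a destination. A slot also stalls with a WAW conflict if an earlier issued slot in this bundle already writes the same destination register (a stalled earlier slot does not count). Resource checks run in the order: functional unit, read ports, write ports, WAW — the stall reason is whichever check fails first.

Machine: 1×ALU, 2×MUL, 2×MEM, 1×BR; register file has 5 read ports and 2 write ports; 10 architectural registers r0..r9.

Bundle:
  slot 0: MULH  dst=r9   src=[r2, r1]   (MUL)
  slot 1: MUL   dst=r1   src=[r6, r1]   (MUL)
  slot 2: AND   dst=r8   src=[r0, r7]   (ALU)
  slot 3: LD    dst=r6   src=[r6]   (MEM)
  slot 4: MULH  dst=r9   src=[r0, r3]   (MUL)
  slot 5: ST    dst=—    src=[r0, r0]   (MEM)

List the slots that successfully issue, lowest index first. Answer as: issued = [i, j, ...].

#0 MUL src=r2,r1 dispatched  <A:1 Mu:1 Ld:2 B:1 rd:3 wr:1>
#1 MUL src=r6,r1 dispatched  <A:1 Mu:0 Ld:2 B:1 rd:1 wr:0>
#2 ALU src=r0,r7 held:RD_PORT  <A:1 Mu:0 Ld:2 B:1 rd:1 wr:0>
#3 MEM src=r6 held:WR_PORT  <A:1 Mu:0 Ld:2 B:1 rd:1 wr:0>
#4 MUL src=r0,r3 held:FU  <A:1 Mu:0 Ld:2 B:1 rd:1 wr:0>
#5 MEM src=r0,r0 dispatched  <A:1 Mu:0 Ld:1 B:1 rd:0 wr:0>

issued = [0, 1, 5]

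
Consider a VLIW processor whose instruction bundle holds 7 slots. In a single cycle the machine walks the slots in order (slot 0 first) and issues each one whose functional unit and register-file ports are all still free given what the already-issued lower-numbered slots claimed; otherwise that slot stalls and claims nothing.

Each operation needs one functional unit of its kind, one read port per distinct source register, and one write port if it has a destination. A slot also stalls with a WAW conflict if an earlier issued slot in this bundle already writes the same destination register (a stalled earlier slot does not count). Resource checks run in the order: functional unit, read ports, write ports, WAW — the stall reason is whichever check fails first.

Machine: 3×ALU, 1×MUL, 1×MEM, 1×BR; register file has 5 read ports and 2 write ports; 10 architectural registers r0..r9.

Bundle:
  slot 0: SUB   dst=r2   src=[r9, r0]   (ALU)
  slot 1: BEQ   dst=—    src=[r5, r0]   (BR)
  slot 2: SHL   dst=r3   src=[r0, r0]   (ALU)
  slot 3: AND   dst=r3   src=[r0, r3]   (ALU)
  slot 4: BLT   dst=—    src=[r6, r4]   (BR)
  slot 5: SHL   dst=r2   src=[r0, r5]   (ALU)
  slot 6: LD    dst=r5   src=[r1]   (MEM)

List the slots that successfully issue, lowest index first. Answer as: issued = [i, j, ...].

issued = [0, 1, 2]

#0 ALU src=r9,r0 dispatched  <A:2 Mu:1 Ld:1 B:1 rd:3 wr:1>
#1 BR src=r5,r0 dispatched  <A:2 Mu:1 Ld:1 B:0 rd:1 wr:1>
#2 ALU src=r0,r0 dispatched  <A:1 Mu:1 Ld:1 B:0 rd:0 wr:0>
#3 ALU src=r0,r3 held:RD_PORT  <A:1 Mu:1 Ld:1 B:0 rd:0 wr:0>
#4 BR src=r6,r4 held:FU  <A:1 Mu:1 Ld:1 B:0 rd:0 wr:0>
#5 ALU src=r0,r5 held:RD_PORT  <A:1 Mu:1 Ld:1 B:0 rd:0 wr:0>
#6 MEM src=r1 held:RD_PORT  <A:1 Mu:1 Ld:1 B:0 rd:0 wr:0>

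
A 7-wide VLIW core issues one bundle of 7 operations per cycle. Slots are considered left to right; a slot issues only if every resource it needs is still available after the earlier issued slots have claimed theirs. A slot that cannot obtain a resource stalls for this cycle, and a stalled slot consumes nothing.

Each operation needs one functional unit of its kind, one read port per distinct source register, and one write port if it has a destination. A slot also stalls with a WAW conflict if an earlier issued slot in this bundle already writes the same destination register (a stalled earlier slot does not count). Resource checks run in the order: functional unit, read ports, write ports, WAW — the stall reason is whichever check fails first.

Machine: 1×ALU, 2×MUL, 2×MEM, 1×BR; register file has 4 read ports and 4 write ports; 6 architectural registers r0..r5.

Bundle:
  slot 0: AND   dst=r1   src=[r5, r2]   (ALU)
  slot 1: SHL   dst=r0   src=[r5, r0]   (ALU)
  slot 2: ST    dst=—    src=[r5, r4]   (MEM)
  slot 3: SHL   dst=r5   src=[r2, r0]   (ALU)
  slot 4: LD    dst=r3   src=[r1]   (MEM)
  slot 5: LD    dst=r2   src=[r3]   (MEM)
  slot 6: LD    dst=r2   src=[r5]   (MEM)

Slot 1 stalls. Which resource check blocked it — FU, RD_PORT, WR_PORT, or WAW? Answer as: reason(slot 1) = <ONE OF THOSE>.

slot 0 (ALU): ISSUE — free A0,Mu2,Ld2,B1 rp2 wp3
slot 1 (ALU): stall FU — free A0,Mu2,Ld2,B1 rp2 wp3
slot 2 (MEM): ISSUE — free A0,Mu2,Ld1,B1 rp0 wp3
slot 3 (ALU): stall FU — free A0,Mu2,Ld1,B1 rp0 wp3
slot 4 (MEM): stall RD_PORT — free A0,Mu2,Ld1,B1 rp0 wp3
slot 5 (MEM): stall RD_PORT — free A0,Mu2,Ld1,B1 rp0 wp3
slot 6 (MEM): stall RD_PORT — free A0,Mu2,Ld1,B1 rp0 wp3

reason(slot 1) = FU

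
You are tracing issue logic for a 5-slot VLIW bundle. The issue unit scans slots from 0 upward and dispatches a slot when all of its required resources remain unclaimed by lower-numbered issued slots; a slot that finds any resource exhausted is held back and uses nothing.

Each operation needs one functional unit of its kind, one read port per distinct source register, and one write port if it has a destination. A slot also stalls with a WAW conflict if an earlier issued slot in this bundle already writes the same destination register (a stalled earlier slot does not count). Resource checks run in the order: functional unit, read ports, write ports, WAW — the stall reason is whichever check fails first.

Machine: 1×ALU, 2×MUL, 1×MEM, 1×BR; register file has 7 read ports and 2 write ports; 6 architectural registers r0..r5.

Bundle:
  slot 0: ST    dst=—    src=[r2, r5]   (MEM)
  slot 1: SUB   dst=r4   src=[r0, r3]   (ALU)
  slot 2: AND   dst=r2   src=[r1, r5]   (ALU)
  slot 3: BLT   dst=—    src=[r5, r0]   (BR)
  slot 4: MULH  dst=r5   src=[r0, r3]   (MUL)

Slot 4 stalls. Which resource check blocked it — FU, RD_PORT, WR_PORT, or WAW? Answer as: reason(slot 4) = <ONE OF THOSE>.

(0) want 1×MEM +2rd +0wr — yes → AL1|MU2|ME0|BR1|rd5|wr2
(1) want 1×ALU +2rd +1wr — yes → AL0|MU2|ME0|BR1|rd3|wr1
(2) want 1×ALU +2rd +1wr — FU → AL0|MU2|ME0|BR1|rd3|wr1
(3) want 1×BR +2rd +0wr — yes → AL0|MU2|ME0|BR0|rd1|wr1
(4) want 1×MUL +2rd +1wr — RD_PORT → AL0|MU2|ME0|BR0|rd1|wr1

reason(slot 4) = RD_PORT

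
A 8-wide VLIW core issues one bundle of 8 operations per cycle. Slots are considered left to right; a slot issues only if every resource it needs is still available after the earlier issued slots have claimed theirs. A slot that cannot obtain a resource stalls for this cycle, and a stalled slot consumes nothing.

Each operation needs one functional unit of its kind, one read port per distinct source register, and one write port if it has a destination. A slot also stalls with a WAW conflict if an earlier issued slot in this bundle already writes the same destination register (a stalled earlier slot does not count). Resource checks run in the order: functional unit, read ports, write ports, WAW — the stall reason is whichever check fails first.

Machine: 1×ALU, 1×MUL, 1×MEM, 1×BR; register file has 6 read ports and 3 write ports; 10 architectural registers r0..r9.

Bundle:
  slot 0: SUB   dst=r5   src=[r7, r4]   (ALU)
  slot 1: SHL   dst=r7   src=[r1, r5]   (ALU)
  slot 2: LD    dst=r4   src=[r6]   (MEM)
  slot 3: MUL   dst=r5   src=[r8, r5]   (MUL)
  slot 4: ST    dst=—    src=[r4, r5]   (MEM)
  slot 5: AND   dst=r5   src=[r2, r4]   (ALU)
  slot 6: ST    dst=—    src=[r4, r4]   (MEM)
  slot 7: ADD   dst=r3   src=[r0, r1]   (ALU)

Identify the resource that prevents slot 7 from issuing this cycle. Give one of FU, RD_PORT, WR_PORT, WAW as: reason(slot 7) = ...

reason(slot 7) = FU

slot 0 (ALU): ISSUE — free A0,Mu1,Ld1,B1 rp4 wp2
slot 1 (ALU): stall FU — free A0,Mu1,Ld1,B1 rp4 wp2
slot 2 (MEM): ISSUE — free A0,Mu1,Ld0,B1 rp3 wp1
slot 3 (MUL): stall WAW — free A0,Mu1,Ld0,B1 rp3 wp1
slot 4 (MEM): stall FU — free A0,Mu1,Ld0,B1 rp3 wp1
slot 5 (ALU): stall FU — free A0,Mu1,Ld0,B1 rp3 wp1
slot 6 (MEM): stall FU — free A0,Mu1,Ld0,B1 rp3 wp1
slot 7 (ALU): stall FU — free A0,Mu1,Ld0,B1 rp3 wp1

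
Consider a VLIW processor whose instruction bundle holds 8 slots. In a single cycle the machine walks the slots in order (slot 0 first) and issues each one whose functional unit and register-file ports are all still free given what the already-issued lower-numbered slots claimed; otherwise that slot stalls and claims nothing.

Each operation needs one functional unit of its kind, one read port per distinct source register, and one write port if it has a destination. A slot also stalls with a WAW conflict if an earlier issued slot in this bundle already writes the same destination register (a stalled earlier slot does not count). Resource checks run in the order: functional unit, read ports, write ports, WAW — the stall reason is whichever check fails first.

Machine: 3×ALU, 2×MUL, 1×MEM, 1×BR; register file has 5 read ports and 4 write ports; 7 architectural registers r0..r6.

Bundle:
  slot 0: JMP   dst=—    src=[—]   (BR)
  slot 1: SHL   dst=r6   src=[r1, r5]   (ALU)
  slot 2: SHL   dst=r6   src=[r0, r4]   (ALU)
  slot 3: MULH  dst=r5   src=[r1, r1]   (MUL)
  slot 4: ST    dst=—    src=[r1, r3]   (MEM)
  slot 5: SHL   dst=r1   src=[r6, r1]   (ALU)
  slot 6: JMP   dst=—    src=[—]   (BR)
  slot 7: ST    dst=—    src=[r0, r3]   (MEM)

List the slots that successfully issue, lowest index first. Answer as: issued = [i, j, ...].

issued = [0, 1, 3, 4]

(0) want 1×BR +0rd +0wr — yes → AL3|MU2|ME1|BR0|rd5|wr4
(1) want 1×ALU +2rd +1wr — yes → AL2|MU2|ME1|BR0|rd3|wr3
(2) want 1×ALU +2rd +1wr — WAW → AL2|MU2|ME1|BR0|rd3|wr3
(3) want 1×MUL +1rd +1wr — yes → AL2|MU1|ME1|BR0|rd2|wr2
(4) want 1×MEM +2rd +0wr — yes → AL2|MU1|ME0|BR0|rd0|wr2
(5) want 1×ALU +2rd +1wr — RD_PORT → AL2|MU1|ME0|BR0|rd0|wr2
(6) want 1×BR +0rd +0wr — FU → AL2|MU1|ME0|BR0|rd0|wr2
(7) want 1×MEM +2rd +0wr — FU → AL2|MU1|ME0|BR0|rd0|wr2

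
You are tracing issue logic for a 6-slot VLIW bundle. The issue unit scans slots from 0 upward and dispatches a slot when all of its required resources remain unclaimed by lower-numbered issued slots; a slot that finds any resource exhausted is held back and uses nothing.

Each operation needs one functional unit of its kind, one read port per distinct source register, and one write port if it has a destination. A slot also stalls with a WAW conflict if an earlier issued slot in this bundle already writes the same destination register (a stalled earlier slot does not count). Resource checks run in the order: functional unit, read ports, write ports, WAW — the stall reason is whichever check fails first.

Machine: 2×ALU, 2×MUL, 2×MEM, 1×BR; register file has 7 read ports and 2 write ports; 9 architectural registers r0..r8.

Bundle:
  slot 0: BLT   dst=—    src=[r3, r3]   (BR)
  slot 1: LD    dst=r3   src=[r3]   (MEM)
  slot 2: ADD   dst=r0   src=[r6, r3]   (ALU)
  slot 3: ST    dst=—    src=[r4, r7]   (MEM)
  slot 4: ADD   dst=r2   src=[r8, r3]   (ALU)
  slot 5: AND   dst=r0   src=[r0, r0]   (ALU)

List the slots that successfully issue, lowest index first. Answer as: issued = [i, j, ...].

slot 0 (BR): ISSUE — free A2,Mu2,Ld2,B0 rp6 wp2
slot 1 (MEM): ISSUE — free A2,Mu2,Ld1,B0 rp5 wp1
slot 2 (ALU): ISSUE — free A1,Mu2,Ld1,B0 rp3 wp0
slot 3 (MEM): ISSUE — free A1,Mu2,Ld0,B0 rp1 wp0
slot 4 (ALU): stall RD_PORT — free A1,Mu2,Ld0,B0 rp1 wp0
slot 5 (ALU): stall WR_PORT — free A1,Mu2,Ld0,B0 rp1 wp0

issued = [0, 1, 2, 3]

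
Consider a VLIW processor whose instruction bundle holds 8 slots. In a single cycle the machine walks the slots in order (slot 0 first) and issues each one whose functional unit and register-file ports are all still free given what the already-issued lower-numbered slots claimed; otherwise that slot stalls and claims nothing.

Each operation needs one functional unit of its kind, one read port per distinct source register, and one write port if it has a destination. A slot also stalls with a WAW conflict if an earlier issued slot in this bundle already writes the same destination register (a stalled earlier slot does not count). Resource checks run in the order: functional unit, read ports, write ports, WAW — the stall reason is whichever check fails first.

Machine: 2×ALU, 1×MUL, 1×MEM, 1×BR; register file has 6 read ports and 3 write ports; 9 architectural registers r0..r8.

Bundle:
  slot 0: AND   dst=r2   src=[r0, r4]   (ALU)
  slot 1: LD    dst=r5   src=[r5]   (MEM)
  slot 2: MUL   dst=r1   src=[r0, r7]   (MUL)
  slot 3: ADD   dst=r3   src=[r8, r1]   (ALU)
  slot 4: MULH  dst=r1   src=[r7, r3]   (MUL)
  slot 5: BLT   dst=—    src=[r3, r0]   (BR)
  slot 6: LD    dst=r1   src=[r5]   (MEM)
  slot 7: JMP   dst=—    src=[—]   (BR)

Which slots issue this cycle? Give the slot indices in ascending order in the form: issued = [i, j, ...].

issued = [0, 1, 2, 7]

#0 ALU src=r0,r4 dispatched  <A:1 Mu:1 Ld:1 B:1 rd:4 wr:2>
#1 MEM src=r5 dispatched  <A:1 Mu:1 Ld:0 B:1 rd:3 wr:1>
#2 MUL src=r0,r7 dispatched  <A:1 Mu:0 Ld:0 B:1 rd:1 wr:0>
#3 ALU src=r8,r1 held:RD_PORT  <A:1 Mu:0 Ld:0 B:1 rd:1 wr:0>
#4 MUL src=r7,r3 held:FU  <A:1 Mu:0 Ld:0 B:1 rd:1 wr:0>
#5 BR src=r3,r0 held:RD_PORT  <A:1 Mu:0 Ld:0 B:1 rd:1 wr:0>
#6 MEM src=r5 held:FU  <A:1 Mu:0 Ld:0 B:1 rd:1 wr:0>
#7 BR src=- dispatched  <A:1 Mu:0 Ld:0 B:0 rd:1 wr:0>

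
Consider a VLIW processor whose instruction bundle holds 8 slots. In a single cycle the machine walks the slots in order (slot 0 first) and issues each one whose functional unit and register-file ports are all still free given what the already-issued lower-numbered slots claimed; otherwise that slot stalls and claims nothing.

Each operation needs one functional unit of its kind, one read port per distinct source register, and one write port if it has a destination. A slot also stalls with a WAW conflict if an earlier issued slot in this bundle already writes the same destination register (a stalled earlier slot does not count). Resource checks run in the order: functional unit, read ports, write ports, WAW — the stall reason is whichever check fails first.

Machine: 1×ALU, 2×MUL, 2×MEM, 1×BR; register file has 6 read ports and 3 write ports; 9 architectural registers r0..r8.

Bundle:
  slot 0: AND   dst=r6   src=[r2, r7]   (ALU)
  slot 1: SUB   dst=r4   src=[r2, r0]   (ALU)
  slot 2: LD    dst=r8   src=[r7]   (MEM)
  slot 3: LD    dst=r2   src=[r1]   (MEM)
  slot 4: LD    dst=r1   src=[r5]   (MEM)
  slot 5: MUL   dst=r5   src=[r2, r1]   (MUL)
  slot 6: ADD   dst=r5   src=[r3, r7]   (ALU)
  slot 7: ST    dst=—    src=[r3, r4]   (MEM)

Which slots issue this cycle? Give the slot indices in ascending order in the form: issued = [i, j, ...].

issued = [0, 2, 3]

(0) want 1×ALU +2rd +1wr — yes → AL0|MU2|ME2|BR1|rd4|wr2
(1) want 1×ALU +2rd +1wr — FU → AL0|MU2|ME2|BR1|rd4|wr2
(2) want 1×MEM +1rd +1wr — yes → AL0|MU2|ME1|BR1|rd3|wr1
(3) want 1×MEM +1rd +1wr — yes → AL0|MU2|ME0|BR1|rd2|wr0
(4) want 1×MEM +1rd +1wr — FU → AL0|MU2|ME0|BR1|rd2|wr0
(5) want 1×MUL +2rd +1wr — WR_PORT → AL0|MU2|ME0|BR1|rd2|wr0
(6) want 1×ALU +2rd +1wr — FU → AL0|MU2|ME0|BR1|rd2|wr0
(7) want 1×MEM +2rd +0wr — FU → AL0|MU2|ME0|BR1|rd2|wr0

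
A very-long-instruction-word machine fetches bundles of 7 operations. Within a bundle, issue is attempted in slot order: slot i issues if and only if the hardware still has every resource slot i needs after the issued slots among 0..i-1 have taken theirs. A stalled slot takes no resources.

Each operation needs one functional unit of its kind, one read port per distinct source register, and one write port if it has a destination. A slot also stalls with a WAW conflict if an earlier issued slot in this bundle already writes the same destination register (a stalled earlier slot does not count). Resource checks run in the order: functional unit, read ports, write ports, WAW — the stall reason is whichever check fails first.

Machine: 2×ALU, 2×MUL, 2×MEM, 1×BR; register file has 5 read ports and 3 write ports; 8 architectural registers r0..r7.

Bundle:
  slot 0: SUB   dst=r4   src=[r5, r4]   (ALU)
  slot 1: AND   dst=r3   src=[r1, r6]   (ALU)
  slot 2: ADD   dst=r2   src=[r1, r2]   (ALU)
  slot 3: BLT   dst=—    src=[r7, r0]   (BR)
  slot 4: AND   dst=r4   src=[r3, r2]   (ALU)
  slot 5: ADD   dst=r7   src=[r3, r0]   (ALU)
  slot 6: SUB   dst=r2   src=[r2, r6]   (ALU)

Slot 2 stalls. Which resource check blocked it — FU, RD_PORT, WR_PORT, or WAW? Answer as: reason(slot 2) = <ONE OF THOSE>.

(0) want 1×ALU +2rd +1wr — yes → AL1|MU2|ME2|BR1|rd3|wr2
(1) want 1×ALU +2rd +1wr — yes → AL0|MU2|ME2|BR1|rd1|wr1
(2) want 1×ALU +2rd +1wr — FU → AL0|MU2|ME2|BR1|rd1|wr1
(3) want 1×BR +2rd +0wr — RD_PORT → AL0|MU2|ME2|BR1|rd1|wr1
(4) want 1×ALU +2rd +1wr — FU → AL0|MU2|ME2|BR1|rd1|wr1
(5) want 1×ALU +2rd +1wr — FU → AL0|MU2|ME2|BR1|rd1|wr1
(6) want 1×ALU +2rd +1wr — FU → AL0|MU2|ME2|BR1|rd1|wr1

reason(slot 2) = FU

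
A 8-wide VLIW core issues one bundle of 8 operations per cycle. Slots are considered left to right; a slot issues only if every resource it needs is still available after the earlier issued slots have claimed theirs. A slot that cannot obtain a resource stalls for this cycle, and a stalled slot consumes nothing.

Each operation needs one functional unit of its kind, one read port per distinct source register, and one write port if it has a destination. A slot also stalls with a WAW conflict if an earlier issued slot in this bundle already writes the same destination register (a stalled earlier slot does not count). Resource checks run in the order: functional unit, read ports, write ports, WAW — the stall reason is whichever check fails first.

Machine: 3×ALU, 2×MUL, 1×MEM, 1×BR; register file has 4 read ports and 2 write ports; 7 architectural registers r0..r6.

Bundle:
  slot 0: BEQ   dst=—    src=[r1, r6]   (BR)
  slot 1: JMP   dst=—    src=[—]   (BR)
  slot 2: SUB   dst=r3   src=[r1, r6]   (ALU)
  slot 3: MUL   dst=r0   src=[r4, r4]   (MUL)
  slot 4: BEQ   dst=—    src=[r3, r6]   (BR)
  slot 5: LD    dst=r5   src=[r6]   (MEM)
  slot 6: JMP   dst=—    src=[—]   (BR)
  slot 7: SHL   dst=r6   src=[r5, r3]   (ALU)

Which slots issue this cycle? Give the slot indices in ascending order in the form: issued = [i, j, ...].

issued = [0, 2]

[0] BR needs rd=2 wr=0: ok; after: ALU=3 MUL=2 MEM=1 BR=0, R=2, W=2
[1] BR needs rd=0 wr=0: FU; after: ALU=3 MUL=2 MEM=1 BR=0, R=2, W=2
[2] ALU needs rd=2 wr=1: ok; after: ALU=2 MUL=2 MEM=1 BR=0, R=0, W=1
[3] MUL needs rd=1 wr=1: RD_PORT; after: ALU=2 MUL=2 MEM=1 BR=0, R=0, W=1
[4] BR needs rd=2 wr=0: FU; after: ALU=2 MUL=2 MEM=1 BR=0, R=0, W=1
[5] MEM needs rd=1 wr=1: RD_PORT; after: ALU=2 MUL=2 MEM=1 BR=0, R=0, W=1
[6] BR needs rd=0 wr=0: FU; after: ALU=2 MUL=2 MEM=1 BR=0, R=0, W=1
[7] ALU needs rd=2 wr=1: RD_PORT; after: ALU=2 MUL=2 MEM=1 BR=0, R=0, W=1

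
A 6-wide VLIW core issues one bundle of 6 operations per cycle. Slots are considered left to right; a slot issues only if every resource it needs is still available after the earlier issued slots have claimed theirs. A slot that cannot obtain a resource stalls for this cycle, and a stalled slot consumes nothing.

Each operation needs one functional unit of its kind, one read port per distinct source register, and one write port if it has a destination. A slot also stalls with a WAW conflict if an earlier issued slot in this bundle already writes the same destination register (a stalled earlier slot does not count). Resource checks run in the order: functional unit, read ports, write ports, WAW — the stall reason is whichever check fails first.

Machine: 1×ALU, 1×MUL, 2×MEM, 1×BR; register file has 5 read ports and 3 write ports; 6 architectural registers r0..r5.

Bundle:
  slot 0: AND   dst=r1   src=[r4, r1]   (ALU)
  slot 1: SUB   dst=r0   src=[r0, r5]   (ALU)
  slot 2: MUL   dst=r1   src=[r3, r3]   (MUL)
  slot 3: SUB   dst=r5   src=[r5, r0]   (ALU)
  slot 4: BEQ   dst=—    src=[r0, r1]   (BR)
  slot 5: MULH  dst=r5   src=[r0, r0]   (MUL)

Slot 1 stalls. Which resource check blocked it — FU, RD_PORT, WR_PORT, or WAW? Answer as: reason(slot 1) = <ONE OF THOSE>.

[0] ALU needs rd=2 wr=1: ok; after: ALU=0 MUL=1 MEM=2 BR=1, R=3, W=2
[1] ALU needs rd=2 wr=1: FU; after: ALU=0 MUL=1 MEM=2 BR=1, R=3, W=2
[2] MUL needs rd=1 wr=1: WAW; after: ALU=0 MUL=1 MEM=2 BR=1, R=3, W=2
[3] ALU needs rd=2 wr=1: FU; after: ALU=0 MUL=1 MEM=2 BR=1, R=3, W=2
[4] BR needs rd=2 wr=0: ok; after: ALU=0 MUL=1 MEM=2 BR=0, R=1, W=2
[5] MUL needs rd=1 wr=1: ok; after: ALU=0 MUL=0 MEM=2 BR=0, R=0, W=1

reason(slot 1) = FU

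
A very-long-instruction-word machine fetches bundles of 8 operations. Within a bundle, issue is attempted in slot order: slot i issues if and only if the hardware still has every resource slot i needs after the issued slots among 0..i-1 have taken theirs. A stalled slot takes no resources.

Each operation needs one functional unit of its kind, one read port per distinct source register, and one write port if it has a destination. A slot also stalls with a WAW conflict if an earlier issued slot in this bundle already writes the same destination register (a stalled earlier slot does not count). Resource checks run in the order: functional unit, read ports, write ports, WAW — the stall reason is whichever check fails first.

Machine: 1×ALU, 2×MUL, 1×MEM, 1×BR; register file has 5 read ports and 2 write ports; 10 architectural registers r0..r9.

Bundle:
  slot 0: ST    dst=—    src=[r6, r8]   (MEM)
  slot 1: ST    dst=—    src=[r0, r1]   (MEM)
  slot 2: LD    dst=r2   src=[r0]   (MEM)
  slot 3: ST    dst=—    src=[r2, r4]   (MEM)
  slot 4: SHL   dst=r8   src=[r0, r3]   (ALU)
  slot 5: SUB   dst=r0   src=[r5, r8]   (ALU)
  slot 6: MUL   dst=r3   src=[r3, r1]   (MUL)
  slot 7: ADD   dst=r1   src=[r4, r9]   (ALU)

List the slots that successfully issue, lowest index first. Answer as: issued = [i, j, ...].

slot 0 (MEM): ISSUE — free A1,Mu2,Ld0,B1 rp3 wp2
slot 1 (MEM): stall FU — free A1,Mu2,Ld0,B1 rp3 wp2
slot 2 (MEM): stall FU — free A1,Mu2,Ld0,B1 rp3 wp2
slot 3 (MEM): stall FU — free A1,Mu2,Ld0,B1 rp3 wp2
slot 4 (ALU): ISSUE — free A0,Mu2,Ld0,B1 rp1 wp1
slot 5 (ALU): stall FU — free A0,Mu2,Ld0,B1 rp1 wp1
slot 6 (MUL): stall RD_PORT — free A0,Mu2,Ld0,B1 rp1 wp1
slot 7 (ALU): stall FU — free A0,Mu2,Ld0,B1 rp1 wp1

issued = [0, 4]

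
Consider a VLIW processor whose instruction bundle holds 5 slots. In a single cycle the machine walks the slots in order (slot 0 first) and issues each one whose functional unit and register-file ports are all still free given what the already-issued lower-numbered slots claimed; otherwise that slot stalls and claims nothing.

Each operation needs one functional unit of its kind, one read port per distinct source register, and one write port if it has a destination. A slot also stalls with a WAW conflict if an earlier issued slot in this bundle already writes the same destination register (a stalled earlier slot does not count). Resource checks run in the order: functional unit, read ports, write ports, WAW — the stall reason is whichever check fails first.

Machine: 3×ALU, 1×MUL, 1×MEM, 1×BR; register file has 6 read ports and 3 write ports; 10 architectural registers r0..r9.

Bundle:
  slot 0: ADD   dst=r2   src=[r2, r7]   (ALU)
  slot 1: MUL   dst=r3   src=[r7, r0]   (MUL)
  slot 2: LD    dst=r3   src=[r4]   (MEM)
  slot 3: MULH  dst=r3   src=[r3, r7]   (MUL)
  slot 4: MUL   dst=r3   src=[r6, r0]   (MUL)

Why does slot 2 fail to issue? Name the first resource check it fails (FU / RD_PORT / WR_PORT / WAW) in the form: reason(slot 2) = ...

slot 0 (ALU): ISSUE — free A2,Mu1,Ld1,B1 rp4 wp2
slot 1 (MUL): ISSUE — free A2,Mu0,Ld1,B1 rp2 wp1
slot 2 (MEM): stall WAW — free A2,Mu0,Ld1,B1 rp2 wp1
slot 3 (MUL): stall FU — free A2,Mu0,Ld1,B1 rp2 wp1
slot 4 (MUL): stall FU — free A2,Mu0,Ld1,B1 rp2 wp1

reason(slot 2) = WAW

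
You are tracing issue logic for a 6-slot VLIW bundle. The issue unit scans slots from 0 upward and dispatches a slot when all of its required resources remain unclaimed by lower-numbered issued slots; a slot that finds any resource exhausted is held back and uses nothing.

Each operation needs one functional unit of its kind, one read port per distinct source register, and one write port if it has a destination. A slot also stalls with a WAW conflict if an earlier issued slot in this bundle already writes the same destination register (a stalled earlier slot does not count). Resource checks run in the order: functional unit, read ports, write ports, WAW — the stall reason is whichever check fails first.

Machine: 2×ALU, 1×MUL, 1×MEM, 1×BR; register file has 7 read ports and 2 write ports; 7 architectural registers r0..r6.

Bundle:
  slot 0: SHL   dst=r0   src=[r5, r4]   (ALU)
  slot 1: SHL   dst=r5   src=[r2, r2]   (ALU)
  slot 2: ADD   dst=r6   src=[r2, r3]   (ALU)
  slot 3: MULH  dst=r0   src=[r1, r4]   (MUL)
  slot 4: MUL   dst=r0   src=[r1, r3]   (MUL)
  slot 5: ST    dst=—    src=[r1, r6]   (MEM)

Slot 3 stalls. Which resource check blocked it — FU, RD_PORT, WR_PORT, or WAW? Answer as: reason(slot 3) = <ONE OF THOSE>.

  0. ALU→r0 ⇒ go  {1A/1Mu/1Ld/1B | 5r 1w}
  1. ALU→r5 ⇒ go  {0A/1Mu/1Ld/1B | 4r 0w}
  2. ALU→r6 ⇒ no(FU)  {0A/1Mu/1Ld/1B | 4r 0w}
  3. MUL→r0 ⇒ no(WR_PORT)  {0A/1Mu/1Ld/1B | 4r 0w}
  4. MUL→r0 ⇒ no(WR_PORT)  {0A/1Mu/1Ld/1B | 4r 0w}
  5. MEM ⇒ go  {0A/1Mu/0Ld/1B | 2r 0w}

reason(slot 3) = WR_PORT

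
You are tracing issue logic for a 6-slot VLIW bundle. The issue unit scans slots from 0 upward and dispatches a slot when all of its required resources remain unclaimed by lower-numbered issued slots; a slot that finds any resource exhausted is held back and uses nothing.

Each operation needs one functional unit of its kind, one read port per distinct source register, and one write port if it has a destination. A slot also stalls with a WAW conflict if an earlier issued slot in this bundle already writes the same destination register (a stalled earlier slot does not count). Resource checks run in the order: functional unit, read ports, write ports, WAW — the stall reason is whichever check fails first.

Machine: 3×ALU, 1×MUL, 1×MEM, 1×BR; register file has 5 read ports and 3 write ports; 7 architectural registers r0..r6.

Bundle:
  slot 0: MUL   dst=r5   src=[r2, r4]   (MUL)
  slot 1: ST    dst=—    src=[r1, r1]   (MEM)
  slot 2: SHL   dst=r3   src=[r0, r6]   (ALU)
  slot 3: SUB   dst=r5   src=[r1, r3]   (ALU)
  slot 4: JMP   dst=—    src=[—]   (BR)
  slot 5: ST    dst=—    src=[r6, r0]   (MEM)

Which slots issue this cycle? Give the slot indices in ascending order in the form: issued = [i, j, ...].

(0) want 1×MUL +2rd +1wr — yes → AL3|MU0|ME1|BR1|rd3|wr2
(1) want 1×MEM +1rd +0wr — yes → AL3|MU0|ME0|BR1|rd2|wr2
(2) want 1×ALU +2rd +1wr — yes → AL2|MU0|ME0|BR1|rd0|wr1
(3) want 1×ALU +2rd +1wr — RD_PORT → AL2|MU0|ME0|BR1|rd0|wr1
(4) want 1×BR +0rd +0wr — yes → AL2|MU0|ME0|BR0|rd0|wr1
(5) want 1×MEM +2rd +0wr — FU → AL2|MU0|ME0|BR0|rd0|wr1

issued = [0, 1, 2, 4]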